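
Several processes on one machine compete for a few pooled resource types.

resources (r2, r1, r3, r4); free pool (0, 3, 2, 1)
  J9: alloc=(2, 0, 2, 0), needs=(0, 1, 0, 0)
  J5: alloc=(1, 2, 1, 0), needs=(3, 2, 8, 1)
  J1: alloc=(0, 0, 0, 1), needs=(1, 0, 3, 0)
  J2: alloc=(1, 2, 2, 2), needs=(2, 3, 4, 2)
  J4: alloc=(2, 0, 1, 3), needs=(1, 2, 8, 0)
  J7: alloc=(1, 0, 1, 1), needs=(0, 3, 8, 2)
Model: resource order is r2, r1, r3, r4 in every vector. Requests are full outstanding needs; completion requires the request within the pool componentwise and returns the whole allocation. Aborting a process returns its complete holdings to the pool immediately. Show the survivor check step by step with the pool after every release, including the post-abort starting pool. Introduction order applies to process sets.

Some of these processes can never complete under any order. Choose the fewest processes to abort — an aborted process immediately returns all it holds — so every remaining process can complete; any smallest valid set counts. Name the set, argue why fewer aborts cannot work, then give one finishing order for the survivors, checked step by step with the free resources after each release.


Abort J5 and J7.
Key observation: the deadlocked J4 becomes finishable only because J5 and J7 released (2, 2, 2, 1); it completes at step 4 below.
Why nothing smaller works — every single abort fails: J9 alone leaves J5 blocked (short on r3); J5 alone leaves J4 blocked (short on r3); J1 alone leaves J5 blocked (short on r3); J2 alone leaves J5 blocked (short on r3); J4 alone leaves J5 blocked (short on r3); J7 alone leaves J5 blocked (short on r3).
Survivors finish in the order: J2, J9, J1, J4. Step-by-step check (pool after the aborts first):
  pool = (2, 5, 4, 2)
  J2: need (2, 3, 4, 2) fits (2, 5, 4, 2); releases (1, 2, 2, 2), pool now (3, 7, 6, 4)
  J9: need (0, 1, 0, 0) fits (3, 7, 6, 4); releases (2, 0, 2, 0), pool now (5, 7, 8, 4)
  J1: need (1, 0, 3, 0) fits (5, 7, 8, 4); releases (0, 0, 0, 1), pool now (5, 7, 8, 5)
  J4: need (1, 2, 8, 0) fits (5, 7, 8, 5); releases (2, 0, 1, 3), pool now (7, 7, 9, 8)


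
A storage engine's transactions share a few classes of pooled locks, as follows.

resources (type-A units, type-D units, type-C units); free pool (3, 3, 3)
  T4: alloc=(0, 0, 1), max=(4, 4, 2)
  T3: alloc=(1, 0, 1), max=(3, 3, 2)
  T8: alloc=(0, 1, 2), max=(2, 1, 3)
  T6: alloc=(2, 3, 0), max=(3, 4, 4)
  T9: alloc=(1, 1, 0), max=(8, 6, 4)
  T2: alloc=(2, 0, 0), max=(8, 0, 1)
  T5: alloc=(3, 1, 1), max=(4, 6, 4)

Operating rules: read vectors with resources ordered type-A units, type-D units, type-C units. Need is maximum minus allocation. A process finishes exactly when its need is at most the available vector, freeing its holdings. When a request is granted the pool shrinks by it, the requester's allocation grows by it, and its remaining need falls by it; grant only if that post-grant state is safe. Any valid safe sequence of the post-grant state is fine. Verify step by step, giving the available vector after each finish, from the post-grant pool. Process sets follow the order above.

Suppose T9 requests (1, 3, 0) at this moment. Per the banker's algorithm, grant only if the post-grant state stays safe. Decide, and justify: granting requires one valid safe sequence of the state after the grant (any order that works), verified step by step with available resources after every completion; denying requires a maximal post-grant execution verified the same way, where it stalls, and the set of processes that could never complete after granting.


DENY — the pretend-granted state is unsafe.
Key observation: after T8, T6, T3, T4 the pool peaks at (5, 4, 7), and each blocked process is short somewhere: T9 on type-A units; T2 on type-A units; T5 on type-D units.
After a pretend grant, a maximal execution: T8, T6, T3, T4 — then nothing else fits. Verifying each step:
  pool = (2, 0, 3)
  T8: need (2, 0, 1) fits (2, 0, 3); releases (0, 1, 2), pool now (2, 1, 5)
  T6: need (1, 1, 4) fits (2, 1, 5); releases (2, 3, 0), pool now (4, 4, 5)
  T3: need (2, 3, 1) fits (4, 4, 5); releases (1, 0, 1), pool now (5, 4, 6)
  T4: need (4, 4, 1) fits (5, 4, 6); releases (0, 0, 1), pool now (5, 4, 7)
  blocked: T9 wants (6, 2, 4), pool (5, 4, 7) — not enough type-A units
  blocked: T2 wants (6, 0, 1), pool (5, 4, 7) — not enough type-A units
  blocked: T5 wants (1, 5, 3), pool (5, 4, 7) — not enough type-D units
Had the request been granted, T9, T2 and T5 could never finish.


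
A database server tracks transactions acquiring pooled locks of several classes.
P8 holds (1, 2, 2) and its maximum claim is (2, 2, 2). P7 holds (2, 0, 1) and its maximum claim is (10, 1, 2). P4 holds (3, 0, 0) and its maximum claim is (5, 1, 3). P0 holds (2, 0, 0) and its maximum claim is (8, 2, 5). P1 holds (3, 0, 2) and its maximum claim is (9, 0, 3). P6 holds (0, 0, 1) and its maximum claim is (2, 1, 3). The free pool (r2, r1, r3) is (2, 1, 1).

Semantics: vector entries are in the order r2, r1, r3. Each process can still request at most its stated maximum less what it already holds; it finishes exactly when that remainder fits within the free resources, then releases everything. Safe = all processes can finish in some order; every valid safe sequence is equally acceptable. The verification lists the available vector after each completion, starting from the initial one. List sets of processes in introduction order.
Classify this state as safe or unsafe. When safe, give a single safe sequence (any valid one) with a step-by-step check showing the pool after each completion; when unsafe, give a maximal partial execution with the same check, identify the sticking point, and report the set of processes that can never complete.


SAFE, for example via the order P8, P4, P1, P6, P7, P0.
Key observation: P4 marks the first exact bind of the order: its need (2, 1, 3) fits the free (3, 3, 3) with zero slack on a requested resource.
Verifying each step:
  pool = (2, 1, 1)
  P8 needs (1, 0, 0) <= (2, 1, 1) -> finishes; pool += (1, 2, 2) = (3, 3, 3)
  P4 needs (2, 1, 3) <= (3, 3, 3) -> finishes; pool += (3, 0, 0) = (6, 3, 3)
  P1 needs (6, 0, 1) <= (6, 3, 3) -> finishes; pool += (3, 0, 2) = (9, 3, 5)
  P6 needs (2, 1, 2) <= (9, 3, 5) -> finishes; pool += (0, 0, 1) = (9, 3, 6)
  P7 needs (8, 1, 1) <= (9, 3, 6) -> finishes; pool += (2, 0, 1) = (11, 3, 7)
  P0 needs (6, 2, 5) <= (11, 3, 7) -> finishes; pool += (2, 0, 0) = (13, 3, 7)


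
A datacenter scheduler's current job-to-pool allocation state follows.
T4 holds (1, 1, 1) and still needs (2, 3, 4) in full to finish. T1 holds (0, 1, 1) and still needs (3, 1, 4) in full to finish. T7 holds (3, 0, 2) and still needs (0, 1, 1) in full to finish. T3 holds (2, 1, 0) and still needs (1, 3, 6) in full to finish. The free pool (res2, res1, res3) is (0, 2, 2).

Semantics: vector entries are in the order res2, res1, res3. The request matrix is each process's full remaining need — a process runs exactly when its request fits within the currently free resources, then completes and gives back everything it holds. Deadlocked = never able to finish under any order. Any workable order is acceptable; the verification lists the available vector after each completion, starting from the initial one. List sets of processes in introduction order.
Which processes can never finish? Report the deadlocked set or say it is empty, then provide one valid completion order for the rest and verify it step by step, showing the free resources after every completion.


The deadlocked set is empty.
Key observation: T7 fits the free pool immediately, and its release cascades until everyone finishes.
A valid finishing order for the others: T7, T1, T4, T3. Step-by-step check:
  pool = (0, 2, 2)
  T7 needs (0, 1, 1) <= (0, 2, 2) -> finishes; pool += (3, 0, 2) = (3, 2, 4)
  T1 needs (3, 1, 4) <= (3, 2, 4) -> finishes; pool += (0, 1, 1) = (3, 3, 5)
  T4 needs (2, 3, 4) <= (3, 3, 5) -> finishes; pool += (1, 1, 1) = (4, 4, 6)
  T3 needs (1, 3, 6) <= (4, 4, 6) -> finishes; pool += (2, 1, 0) = (6, 5, 6)


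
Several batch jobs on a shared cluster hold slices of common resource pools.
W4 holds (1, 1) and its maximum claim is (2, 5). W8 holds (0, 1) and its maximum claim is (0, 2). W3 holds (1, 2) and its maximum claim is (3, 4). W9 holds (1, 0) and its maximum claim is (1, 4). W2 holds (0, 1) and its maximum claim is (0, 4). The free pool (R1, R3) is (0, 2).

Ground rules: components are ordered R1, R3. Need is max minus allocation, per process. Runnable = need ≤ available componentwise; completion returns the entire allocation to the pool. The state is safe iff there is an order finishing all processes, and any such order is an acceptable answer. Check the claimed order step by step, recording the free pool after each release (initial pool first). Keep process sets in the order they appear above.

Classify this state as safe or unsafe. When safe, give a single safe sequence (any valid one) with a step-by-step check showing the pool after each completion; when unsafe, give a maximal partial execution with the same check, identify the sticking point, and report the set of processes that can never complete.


SAFE. One safe sequence: W8, W2, W9, W4, W3.
Key observation: the first exact fit in this order is W2 — it needs (0, 3) with (0, 3) free, meeting a requested resource to the last unit.
Check, step by step:
  pool = (0, 2)
  W8: need (0, 1) fits (0, 2); releases (0, 1), pool now (0, 3)
  W2: need (0, 3) fits (0, 3); releases (0, 1), pool now (0, 4)
  W9: need (0, 4) fits (0, 4); releases (1, 0), pool now (1, 4)
  W4: need (1, 4) fits (1, 4); releases (1, 1), pool now (2, 5)
  W3: need (2, 2) fits (2, 5); releases (1, 2), pool now (3, 7)


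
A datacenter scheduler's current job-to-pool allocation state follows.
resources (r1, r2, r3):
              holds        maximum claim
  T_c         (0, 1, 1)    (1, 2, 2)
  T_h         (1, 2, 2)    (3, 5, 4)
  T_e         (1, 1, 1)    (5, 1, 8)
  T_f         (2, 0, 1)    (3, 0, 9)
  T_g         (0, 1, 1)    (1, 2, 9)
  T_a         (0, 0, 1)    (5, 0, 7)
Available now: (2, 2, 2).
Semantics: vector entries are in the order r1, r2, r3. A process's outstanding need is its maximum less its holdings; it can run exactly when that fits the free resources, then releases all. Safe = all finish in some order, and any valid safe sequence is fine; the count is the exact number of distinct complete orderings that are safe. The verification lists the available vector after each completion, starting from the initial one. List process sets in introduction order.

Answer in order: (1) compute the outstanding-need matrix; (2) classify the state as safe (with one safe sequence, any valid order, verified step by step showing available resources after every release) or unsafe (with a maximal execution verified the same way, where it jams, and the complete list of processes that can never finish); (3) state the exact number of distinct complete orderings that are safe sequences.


(1) Need matrix, components ordered r1, r2, r3:
  T_c: (1, 1, 1)
  T_h: (2, 3, 2)
  T_e: (4, 0, 7)
  T_f: (1, 0, 8)
  T_g: (1, 1, 8)
  T_a: (5, 0, 6)
(2) UNSAFE — no complete ordering exists.
Key observation: the wall is r3: completing T_c, T_h brings the pool only to (3, 5, 5), and all the rest need more.
Going as far as possible: T_c, T_h; after that, nothing fits. Check, step by step:
  pool = (2, 2, 2)
  T_c: need (1, 1, 1) fits (2, 2, 2); releases (0, 1, 1), pool now (2, 3, 3)
  T_h: need (2, 3, 2) fits (2, 3, 3); releases (1, 2, 2), pool now (3, 5, 5)
  T_e still needs (4, 0, 7) but only (3, 5, 5) is free — short on r1 and r3
  T_f still needs (1, 0, 8) but only (3, 5, 5) is free — short on r3
  T_g still needs (1, 1, 8) but only (3, 5, 5) is free — short on r3
  T_a still needs (5, 0, 6) but only (3, 5, 5) is free — short on r1 and r3
Never able to finish: T_e, T_f, T_g and T_a.
(3) The exact count: 0 of the possible complete orderings are safe sequences.


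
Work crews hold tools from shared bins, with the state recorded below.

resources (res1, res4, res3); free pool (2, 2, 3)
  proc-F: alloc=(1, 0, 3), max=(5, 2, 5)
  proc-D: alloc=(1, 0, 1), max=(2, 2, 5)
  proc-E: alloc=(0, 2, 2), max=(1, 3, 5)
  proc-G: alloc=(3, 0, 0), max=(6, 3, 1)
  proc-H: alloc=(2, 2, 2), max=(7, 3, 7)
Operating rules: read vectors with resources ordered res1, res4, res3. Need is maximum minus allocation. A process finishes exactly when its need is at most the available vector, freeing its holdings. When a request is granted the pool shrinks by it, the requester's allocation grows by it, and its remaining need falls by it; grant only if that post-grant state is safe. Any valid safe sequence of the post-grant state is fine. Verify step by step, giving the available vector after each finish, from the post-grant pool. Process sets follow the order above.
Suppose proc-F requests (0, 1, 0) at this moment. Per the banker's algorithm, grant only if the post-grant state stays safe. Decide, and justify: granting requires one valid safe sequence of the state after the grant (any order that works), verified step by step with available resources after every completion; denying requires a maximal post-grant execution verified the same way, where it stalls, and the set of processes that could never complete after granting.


GRANT — the state after the grant stays safe, e.g. via proc-E, proc-D, proc-G, proc-H, proc-F.
Key observation: granting shrinks the pool to (2, 1, 3), yet proc-E still fits and the chain goes through.
Step-by-step check of the post-grant state:
  pool = (2, 1, 3)
  proc-E needs (1, 1, 3) <= (2, 1, 3) -> finishes; pool += (0, 2, 2) = (2, 3, 5)
  proc-D needs (1, 2, 4) <= (2, 3, 5) -> finishes; pool += (1, 0, 1) = (3, 3, 6)
  proc-G needs (3, 3, 1) <= (3, 3, 6) -> finishes; pool += (3, 0, 0) = (6, 3, 6)
  proc-H needs (5, 1, 5) <= (6, 3, 6) -> finishes; pool += (2, 2, 2) = (8, 5, 8)
  proc-F needs (4, 1, 2) <= (8, 5, 8) -> finishes; pool += (1, 1, 3) = (9, 6, 11)


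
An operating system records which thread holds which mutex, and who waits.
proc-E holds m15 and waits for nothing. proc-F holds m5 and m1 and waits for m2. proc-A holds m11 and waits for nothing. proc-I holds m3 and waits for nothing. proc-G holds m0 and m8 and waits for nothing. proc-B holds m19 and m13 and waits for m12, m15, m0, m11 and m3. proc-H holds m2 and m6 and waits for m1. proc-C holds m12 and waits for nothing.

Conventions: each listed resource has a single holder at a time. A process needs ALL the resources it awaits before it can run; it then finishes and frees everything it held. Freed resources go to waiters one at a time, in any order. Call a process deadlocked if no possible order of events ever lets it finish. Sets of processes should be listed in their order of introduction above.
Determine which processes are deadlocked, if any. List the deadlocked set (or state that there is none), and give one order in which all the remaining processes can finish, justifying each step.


Deadlocked set: proc-F and proc-H.
Key observation: nobody on the ring proc-F -> proc-H -> proc-F can start until another member finishes, which never happens; no other process is dragged down with it.
One completion order for the rest: proc-C, proc-G, proc-I, proc-A, proc-E, proc-B.
Step-by-step check:
  proc-C waits on nothing -> runs at once and releases m12
  proc-G waits on nothing -> runs at once and releases m0 and m8
  proc-I waits on nothing -> runs at once and releases m3
  proc-A waits on nothing -> runs at once and releases m11
  proc-E waits on nothing -> runs at once and releases m15
  proc-B: everything it awaited (m12, m15, m0, m11 and m3) is free; runs, freeing m19 and m13


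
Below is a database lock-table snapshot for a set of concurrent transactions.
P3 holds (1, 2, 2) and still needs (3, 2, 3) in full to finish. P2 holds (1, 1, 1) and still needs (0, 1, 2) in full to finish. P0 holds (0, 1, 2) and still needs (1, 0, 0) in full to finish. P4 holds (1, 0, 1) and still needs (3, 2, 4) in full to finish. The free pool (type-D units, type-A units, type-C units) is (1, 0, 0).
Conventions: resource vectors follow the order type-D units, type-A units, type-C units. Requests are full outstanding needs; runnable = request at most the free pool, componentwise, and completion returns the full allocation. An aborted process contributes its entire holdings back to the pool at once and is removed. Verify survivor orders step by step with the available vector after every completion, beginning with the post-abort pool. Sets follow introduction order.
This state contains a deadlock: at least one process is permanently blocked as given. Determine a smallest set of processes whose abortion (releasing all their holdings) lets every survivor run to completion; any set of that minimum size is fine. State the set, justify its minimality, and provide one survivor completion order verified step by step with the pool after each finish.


The answer: abort P4.
Key observation: before aborting P4, P3 was permanently blocked — no order could ever run it; afterwards it completes at step 3.
No smaller set exists: with zero aborts the deadlock remains.
Survivors finish in the order: P0, P2, P3. Walking it through (pool after the aborts first):
  pool = (2, 0, 1)
  run P0 (needs (1, 0, 0), free (2, 0, 1)); after release of (0, 1, 2) the pool is (2, 1, 3)
  run P2 (needs (0, 1, 2), free (2, 1, 3)); after release of (1, 1, 1) the pool is (3, 2, 4)
  run P3 (needs (3, 2, 3), free (3, 2, 4)); after release of (1, 2, 2) the pool is (4, 4, 6)


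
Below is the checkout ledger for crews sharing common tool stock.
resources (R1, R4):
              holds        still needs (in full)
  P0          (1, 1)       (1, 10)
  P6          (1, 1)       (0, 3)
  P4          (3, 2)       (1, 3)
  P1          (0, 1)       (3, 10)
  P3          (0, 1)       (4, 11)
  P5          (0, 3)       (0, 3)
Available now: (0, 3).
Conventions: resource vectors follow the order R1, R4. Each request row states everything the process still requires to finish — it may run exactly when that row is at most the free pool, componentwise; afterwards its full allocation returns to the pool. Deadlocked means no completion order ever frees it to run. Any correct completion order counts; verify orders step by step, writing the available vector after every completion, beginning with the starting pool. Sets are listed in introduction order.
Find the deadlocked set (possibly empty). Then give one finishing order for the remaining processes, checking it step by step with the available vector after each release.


Deadlocked set: P0, P1 and P3.
Key observation: once P6, P4, P5 finish, the pool peaks at (4, 9) — and every remaining process still needs more R4 than that.
One completion order for the rest: P6, P4, P5. Walking it through:
  pool = (0, 3)
  P6: need (0, 3) fits (0, 3); releases (1, 1), pool now (1, 4)
  P4: need (1, 3) fits (1, 4); releases (3, 2), pool now (4, 6)
  P5: need (0, 3) fits (4, 6); releases (0, 3), pool now (4, 9)
The stuck group stays short no matter what:
  P0 still needs (1, 10) but only (4, 9) is free — short on R4
  P1 still needs (3, 10) but only (4, 9) is free — short on R4
  P3 still needs (4, 11) but only (4, 9) is free — short on R4


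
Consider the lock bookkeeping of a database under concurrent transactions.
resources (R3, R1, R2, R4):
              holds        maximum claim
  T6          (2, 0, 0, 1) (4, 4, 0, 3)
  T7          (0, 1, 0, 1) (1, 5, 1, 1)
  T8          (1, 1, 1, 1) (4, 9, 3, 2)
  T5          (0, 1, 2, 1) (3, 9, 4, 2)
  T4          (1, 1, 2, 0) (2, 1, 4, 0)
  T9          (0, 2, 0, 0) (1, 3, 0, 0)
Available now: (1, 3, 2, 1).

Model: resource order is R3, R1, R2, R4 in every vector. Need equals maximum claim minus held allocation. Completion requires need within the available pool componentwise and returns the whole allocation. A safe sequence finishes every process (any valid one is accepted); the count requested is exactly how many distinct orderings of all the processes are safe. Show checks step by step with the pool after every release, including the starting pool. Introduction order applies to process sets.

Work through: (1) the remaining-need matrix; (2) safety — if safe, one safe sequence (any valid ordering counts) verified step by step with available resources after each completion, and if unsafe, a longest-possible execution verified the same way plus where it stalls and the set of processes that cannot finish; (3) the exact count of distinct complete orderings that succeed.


(1) Outstanding need per process (order R3, R1, R2, R4):
  T6: (2, 4, 0, 2)
  T7: (1, 4, 1, 0)
  T8: (3, 8, 2, 1)
  T5: (3, 8, 2, 1)
  T4: (1, 0, 2, 0)
  T9: (1, 1, 0, 0)
(2) UNSAFE — no complete ordering exists.
Key observation: even finishing T4, T9, T7, T6 leaves just (4, 7, 4, 3) free — too little R1 for any of the remaining processes.
Going as far as possible: T4, T9, T7, T6; after that, nothing fits. Check, step by step:
  pool = (1, 3, 2, 1)
  T4 needs (1, 0, 2, 0) <= (1, 3, 2, 1) -> finishes; pool += (1, 1, 2, 0) = (2, 4, 4, 1)
  T9 needs (1, 1, 0, 0) <= (2, 4, 4, 1) -> finishes; pool += (0, 2, 0, 0) = (2, 6, 4, 1)
  T7 needs (1, 4, 1, 0) <= (2, 6, 4, 1) -> finishes; pool += (0, 1, 0, 1) = (2, 7, 4, 2)
  T6 needs (2, 4, 0, 2) <= (2, 7, 4, 2) -> finishes; pool += (2, 0, 0, 1) = (4, 7, 4, 3)
  blocked: T8 wants (3, 8, 2, 1), pool (4, 7, 4, 3) — not enough R1
  blocked: T5 wants (3, 8, 2, 1), pool (4, 7, 4, 3) — not enough R1
Permanently blocked: T8 and T5.
(3) Exactly 0 of the possible complete orderings are safe sequences.


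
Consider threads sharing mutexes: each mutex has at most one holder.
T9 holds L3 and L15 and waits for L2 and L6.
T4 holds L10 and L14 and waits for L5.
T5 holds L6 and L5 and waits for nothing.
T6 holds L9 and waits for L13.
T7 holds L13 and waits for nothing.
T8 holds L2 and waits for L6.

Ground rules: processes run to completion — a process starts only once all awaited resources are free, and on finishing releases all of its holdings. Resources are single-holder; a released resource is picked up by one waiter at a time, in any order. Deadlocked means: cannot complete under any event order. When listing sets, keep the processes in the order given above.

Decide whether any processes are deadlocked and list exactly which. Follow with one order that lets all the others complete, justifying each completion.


Nothing here is deadlocked.
Key observation: no waiting chain loops back on itself — every chain ends at a process that waits on nothing, so everyone eventually runs.
The rest can finish in the order T7, T6, T5, T8, T4, T9.
Step-by-step check:
  T7 waits on nothing -> runs at once and releases L13
  run T6 (all its waits — L13 — are resolved); releases L9
  T5 waits on nothing -> runs at once and releases L6 and L5
  run T8 (all its waits — L6 — are resolved); releases L2
  run T4 (all its waits — L5 — are resolved); releases L10 and L14
  run T9 (all its waits — L2 and L6 — are resolved); releases L3 and L15


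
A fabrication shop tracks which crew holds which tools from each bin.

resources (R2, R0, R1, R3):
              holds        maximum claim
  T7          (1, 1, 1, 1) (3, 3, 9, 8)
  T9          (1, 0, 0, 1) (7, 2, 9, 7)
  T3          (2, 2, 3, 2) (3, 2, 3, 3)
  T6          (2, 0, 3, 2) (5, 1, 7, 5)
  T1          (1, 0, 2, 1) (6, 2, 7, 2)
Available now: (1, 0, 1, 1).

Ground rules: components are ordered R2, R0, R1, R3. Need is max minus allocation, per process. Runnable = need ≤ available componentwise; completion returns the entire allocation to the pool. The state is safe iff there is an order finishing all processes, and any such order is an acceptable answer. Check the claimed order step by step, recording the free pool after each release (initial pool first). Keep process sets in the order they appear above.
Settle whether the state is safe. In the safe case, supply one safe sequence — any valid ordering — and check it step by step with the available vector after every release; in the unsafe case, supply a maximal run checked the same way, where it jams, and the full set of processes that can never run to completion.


SAFE, for example via the order T3, T6, T1, T9, T7.
Key observation: T3 marks the first exact bind of the order: its need (1, 0, 0, 1) fits the free (1, 0, 1, 1) with zero slack on a requested resource.
Walking it through:
  pool = (1, 0, 1, 1)
  T3 needs (1, 0, 0, 1) <= (1, 0, 1, 1) -> finishes; pool += (2, 2, 3, 2) = (3, 2, 4, 3)
  T6 needs (3, 1, 4, 3) <= (3, 2, 4, 3) -> finishes; pool += (2, 0, 3, 2) = (5, 2, 7, 5)
  T1 needs (5, 2, 5, 1) <= (5, 2, 7, 5) -> finishes; pool += (1, 0, 2, 1) = (6, 2, 9, 6)
  T9 needs (6, 2, 9, 6) <= (6, 2, 9, 6) -> finishes; pool += (1, 0, 0, 1) = (7, 2, 9, 7)
  T7 needs (2, 2, 8, 7) <= (7, 2, 9, 7) -> finishes; pool += (1, 1, 1, 1) = (8, 3, 10, 8)


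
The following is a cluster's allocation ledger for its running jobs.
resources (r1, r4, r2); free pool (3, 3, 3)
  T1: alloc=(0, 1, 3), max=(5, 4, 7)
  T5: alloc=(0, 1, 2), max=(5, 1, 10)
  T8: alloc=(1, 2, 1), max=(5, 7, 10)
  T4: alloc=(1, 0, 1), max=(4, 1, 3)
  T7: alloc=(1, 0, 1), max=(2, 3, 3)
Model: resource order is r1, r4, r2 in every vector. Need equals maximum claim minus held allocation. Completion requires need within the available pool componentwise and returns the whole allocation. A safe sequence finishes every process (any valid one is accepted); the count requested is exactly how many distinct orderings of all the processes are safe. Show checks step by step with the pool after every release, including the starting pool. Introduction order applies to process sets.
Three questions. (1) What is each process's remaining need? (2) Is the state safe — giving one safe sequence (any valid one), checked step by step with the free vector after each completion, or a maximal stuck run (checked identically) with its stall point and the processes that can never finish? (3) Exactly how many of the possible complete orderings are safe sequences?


(1) Need matrix, components ordered r1, r4, r2:
  T1: (5, 3, 4)
  T5: (5, 0, 8)
  T8: (4, 5, 9)
  T4: (3, 1, 2)
  T7: (1, 3, 2)
(2) SAFE — a valid safe sequence is T7, T4, T1, T5, T8.
Key observation: T7 is the earliest step where a requested resource binds exactly: need (1, 3, 2), pool (3, 3, 3) at its turn.
Step-by-step check:
  pool = (3, 3, 3)
  T7 needs (1, 3, 2) <= (3, 3, 3) -> finishes; pool += (1, 0, 1) = (4, 3, 4)
  T4 needs (3, 1, 2) <= (4, 3, 4) -> finishes; pool += (1, 0, 1) = (5, 3, 5)
  T1 needs (5, 3, 4) <= (5, 3, 5) -> finishes; pool += (0, 1, 3) = (5, 4, 8)
  T5 needs (5, 0, 8) <= (5, 4, 8) -> finishes; pool += (0, 1, 2) = (5, 5, 10)
  T8 needs (4, 5, 9) <= (5, 5, 10) -> finishes; pool += (1, 2, 1) = (6, 7, 11)
(3) The exact count: 2 of the possible complete orderings are safe sequences.


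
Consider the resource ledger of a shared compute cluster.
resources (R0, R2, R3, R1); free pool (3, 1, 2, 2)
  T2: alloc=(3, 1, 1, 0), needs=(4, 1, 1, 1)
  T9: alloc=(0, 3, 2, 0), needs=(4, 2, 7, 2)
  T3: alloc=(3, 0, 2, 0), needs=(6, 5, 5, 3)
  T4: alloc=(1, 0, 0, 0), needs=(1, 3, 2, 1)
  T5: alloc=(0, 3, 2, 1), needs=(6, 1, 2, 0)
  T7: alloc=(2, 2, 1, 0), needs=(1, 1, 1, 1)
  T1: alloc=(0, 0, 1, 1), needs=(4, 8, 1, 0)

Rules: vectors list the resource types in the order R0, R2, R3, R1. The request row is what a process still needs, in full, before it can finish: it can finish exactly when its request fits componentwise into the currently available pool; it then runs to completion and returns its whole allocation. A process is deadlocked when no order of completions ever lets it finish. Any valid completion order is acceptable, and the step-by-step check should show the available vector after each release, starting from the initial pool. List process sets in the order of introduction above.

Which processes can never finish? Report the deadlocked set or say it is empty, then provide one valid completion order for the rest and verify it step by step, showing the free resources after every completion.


No process is deadlocked.
Key observation: starting with T7, each completion frees enough for the next — no one is permanently blocked.
A valid finishing order for the others: T7, T4, T5, T2, T3, T9, T1. Walking it through:
  pool = (3, 1, 2, 2)
  T7 needs (1, 1, 1, 1) <= (3, 1, 2, 2) -> finishes; pool += (2, 2, 1, 0) = (5, 3, 3, 2)
  T4 needs (1, 3, 2, 1) <= (5, 3, 3, 2) -> finishes; pool += (1, 0, 0, 0) = (6, 3, 3, 2)
  T5 needs (6, 1, 2, 0) <= (6, 3, 3, 2) -> finishes; pool += (0, 3, 2, 1) = (6, 6, 5, 3)
  T2 needs (4, 1, 1, 1) <= (6, 6, 5, 3) -> finishes; pool += (3, 1, 1, 0) = (9, 7, 6, 3)
  T3 needs (6, 5, 5, 3) <= (9, 7, 6, 3) -> finishes; pool += (3, 0, 2, 0) = (12, 7, 8, 3)
  T9 needs (4, 2, 7, 2) <= (12, 7, 8, 3) -> finishes; pool += (0, 3, 2, 0) = (12, 10, 10, 3)
  T1 needs (4, 8, 1, 0) <= (12, 10, 10, 3) -> finishes; pool += (0, 0, 1, 1) = (12, 10, 11, 4)


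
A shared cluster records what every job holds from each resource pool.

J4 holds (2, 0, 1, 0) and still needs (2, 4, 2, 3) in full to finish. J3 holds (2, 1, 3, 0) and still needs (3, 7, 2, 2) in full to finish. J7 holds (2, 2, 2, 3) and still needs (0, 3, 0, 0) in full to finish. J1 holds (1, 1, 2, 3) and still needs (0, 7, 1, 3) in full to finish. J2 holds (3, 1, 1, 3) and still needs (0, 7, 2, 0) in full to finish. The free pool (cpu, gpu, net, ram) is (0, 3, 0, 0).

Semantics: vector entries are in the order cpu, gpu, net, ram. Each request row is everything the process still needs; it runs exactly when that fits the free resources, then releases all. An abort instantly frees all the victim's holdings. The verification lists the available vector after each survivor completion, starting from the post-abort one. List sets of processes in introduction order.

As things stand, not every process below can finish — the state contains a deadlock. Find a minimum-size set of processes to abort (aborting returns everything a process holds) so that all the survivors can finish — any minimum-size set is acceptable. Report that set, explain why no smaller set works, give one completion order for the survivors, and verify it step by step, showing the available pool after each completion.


Abort J3 and J2.
Key observation: J1 could never have finished before the abort; with (5, 2, 4, 3) returned by J3 and J2, it fits at step 3.
No one abort is enough; case by case: J4 alone leaves J3 blocked (short on gpu); J3 alone leaves J1 blocked (short on gpu); J7 alone leaves J3 blocked (short on gpu); J1 alone leaves J3 blocked (short on gpu); J2 alone leaves J3 blocked (short on gpu).
One survivor order: J7, J4, J1. Step-by-step check (post-abort pool first):
  pool = (5, 5, 4, 3)
  run J7 (needs (0, 3, 0, 0), free (5, 5, 4, 3)); after release of (2, 2, 2, 3) the pool is (7, 7, 6, 6)
  run J4 (needs (2, 4, 2, 3), free (7, 7, 6, 6)); after release of (2, 0, 1, 0) the pool is (9, 7, 7, 6)
  run J1 (needs (0, 7, 1, 3), free (9, 7, 7, 6)); after release of (1, 1, 2, 3) the pool is (10, 8, 9, 9)


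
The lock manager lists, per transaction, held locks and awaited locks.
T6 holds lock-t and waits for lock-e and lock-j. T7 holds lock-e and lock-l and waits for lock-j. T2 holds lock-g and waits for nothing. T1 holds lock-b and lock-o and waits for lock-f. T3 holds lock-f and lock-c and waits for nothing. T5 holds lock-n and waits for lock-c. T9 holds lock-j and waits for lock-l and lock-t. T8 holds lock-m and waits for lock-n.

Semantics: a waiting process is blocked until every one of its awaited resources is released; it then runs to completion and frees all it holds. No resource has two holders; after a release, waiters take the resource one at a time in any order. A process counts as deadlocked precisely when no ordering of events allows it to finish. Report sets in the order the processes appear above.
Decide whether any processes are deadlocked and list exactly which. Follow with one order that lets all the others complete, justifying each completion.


The deadlocked set is T6, T7 and T9.
Key observation: T6 -> T7 -> T9 -> T6 is a circular wait — nothing in it can go first; no other process is dragged down with it.
The rest can finish in the order T3, T5, T1, T8, T2.
Check, step by step:
  T3 waits on nothing -> runs at once and releases lock-f and lock-c
  T5 waits on lock-c — all released -> runs and releases lock-n
  T1 waits on lock-f — all released -> runs and releases lock-b and lock-o
  T8 waits on lock-n — all released -> runs and releases lock-m
  T2 waits on nothing -> runs at once and releases lock-g


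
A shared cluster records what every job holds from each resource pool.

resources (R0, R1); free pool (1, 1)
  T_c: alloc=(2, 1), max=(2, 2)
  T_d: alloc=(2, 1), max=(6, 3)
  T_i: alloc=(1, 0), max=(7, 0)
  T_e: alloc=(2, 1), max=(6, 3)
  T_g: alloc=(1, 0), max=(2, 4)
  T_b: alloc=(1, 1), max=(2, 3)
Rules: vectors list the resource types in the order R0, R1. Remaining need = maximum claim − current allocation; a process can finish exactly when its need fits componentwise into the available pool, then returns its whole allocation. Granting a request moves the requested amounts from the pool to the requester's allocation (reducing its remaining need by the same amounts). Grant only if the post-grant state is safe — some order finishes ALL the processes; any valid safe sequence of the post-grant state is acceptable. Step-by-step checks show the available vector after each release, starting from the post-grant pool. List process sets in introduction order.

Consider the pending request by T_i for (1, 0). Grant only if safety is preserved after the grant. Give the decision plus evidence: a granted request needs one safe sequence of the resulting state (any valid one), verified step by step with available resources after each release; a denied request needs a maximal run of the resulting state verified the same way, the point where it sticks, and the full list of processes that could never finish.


DENY. Granting would leave the state unsafe.
Key observation: after T_c, T_b the pool peaks at (3, 3), and each blocked process is short somewhere: T_d on R0; T_i on R0; T_e on R0; T_g on R1.
Pretend the grant happened; the run T_c, T_b goes as far as possible. Walking it through:
  pool = (0, 1)
  T_c: need (0, 1) fits (0, 1); releases (2, 1), pool now (2, 2)
  T_b: need (1, 2) fits (2, 2); releases (1, 1), pool now (3, 3)
  T_d still needs (4, 2) but only (3, 3) is free — short on R0
  T_i still needs (5, 0) but only (3, 3) is free — short on R0
  T_e still needs (4, 2) but only (3, 3) is free — short on R0
  T_g still needs (1, 4) but only (3, 3) is free — short on R1
Post-grant, the permanently blocked set is T_d, T_i, T_e and T_g.


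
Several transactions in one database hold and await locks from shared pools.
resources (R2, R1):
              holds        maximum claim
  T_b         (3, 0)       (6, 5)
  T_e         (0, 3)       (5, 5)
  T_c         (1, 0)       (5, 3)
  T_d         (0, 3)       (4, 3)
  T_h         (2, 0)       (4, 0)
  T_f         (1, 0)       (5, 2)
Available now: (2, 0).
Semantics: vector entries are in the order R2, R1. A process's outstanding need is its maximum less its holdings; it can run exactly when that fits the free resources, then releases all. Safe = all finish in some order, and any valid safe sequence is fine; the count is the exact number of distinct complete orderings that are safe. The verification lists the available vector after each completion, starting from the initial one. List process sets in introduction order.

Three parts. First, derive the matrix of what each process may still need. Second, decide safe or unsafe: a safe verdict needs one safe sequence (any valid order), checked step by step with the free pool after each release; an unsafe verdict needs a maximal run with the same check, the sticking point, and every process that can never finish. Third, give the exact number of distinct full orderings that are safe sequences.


(1) Remaining need (order R2, R1):
  T_b: (3, 5)
  T_e: (5, 2)
  T_c: (4, 3)
  T_d: (4, 0)
  T_h: (2, 0)
  T_f: (4, 2)
(2) SAFE — a valid safe sequence is T_h, T_d, T_f, T_c, T_e, T_b.
Key observation: T_h is the earliest step where a requested resource binds exactly: need (2, 0), pool (2, 0) at its turn.
Check, step by step:
  pool = (2, 0)
  T_h: need (2, 0) fits (2, 0); releases (2, 0), pool now (4, 0)
  T_d: need (4, 0) fits (4, 0); releases (0, 3), pool now (4, 3)
  T_f: need (4, 2) fits (4, 3); releases (1, 0), pool now (5, 3)
  T_c: need (4, 3) fits (5, 3); releases (1, 0), pool now (6, 3)
  T_e: need (5, 2) fits (6, 3); releases (0, 3), pool now (6, 6)
  T_b: need (3, 5) fits (6, 6); releases (3, 0), pool now (9, 6)
(3) The exact count: 6 of the possible complete orderings are safe sequences.


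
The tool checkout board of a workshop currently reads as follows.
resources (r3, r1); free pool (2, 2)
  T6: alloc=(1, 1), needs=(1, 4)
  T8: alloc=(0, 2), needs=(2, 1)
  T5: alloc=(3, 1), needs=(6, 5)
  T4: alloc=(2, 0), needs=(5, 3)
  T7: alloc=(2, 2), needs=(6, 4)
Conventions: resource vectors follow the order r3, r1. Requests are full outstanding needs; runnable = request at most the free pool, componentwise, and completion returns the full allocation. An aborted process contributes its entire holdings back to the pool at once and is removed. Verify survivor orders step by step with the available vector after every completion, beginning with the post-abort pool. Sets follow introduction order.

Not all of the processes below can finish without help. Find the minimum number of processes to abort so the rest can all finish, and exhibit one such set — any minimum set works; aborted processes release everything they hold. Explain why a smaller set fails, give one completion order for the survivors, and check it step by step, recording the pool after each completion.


Minimum abort set: T5.
Key observation: the deadlocked T4 becomes finishable only because T5 released (3, 1); it completes at step 1 below.
Why nothing smaller works: aborting no one leaves the state deadlocked as given.
The survivors complete as T4, T8, T7, T6. Walking it through (starting from the post-abort pool):
  pool = (5, 3)
  T4: need (5, 3) fits (5, 3); releases (2, 0), pool now (7, 3)
  T8: need (2, 1) fits (7, 3); releases (0, 2), pool now (7, 5)
  T7: need (6, 4) fits (7, 5); releases (2, 2), pool now (9, 7)
  T6: need (1, 4) fits (9, 7); releases (1, 1), pool now (10, 8)


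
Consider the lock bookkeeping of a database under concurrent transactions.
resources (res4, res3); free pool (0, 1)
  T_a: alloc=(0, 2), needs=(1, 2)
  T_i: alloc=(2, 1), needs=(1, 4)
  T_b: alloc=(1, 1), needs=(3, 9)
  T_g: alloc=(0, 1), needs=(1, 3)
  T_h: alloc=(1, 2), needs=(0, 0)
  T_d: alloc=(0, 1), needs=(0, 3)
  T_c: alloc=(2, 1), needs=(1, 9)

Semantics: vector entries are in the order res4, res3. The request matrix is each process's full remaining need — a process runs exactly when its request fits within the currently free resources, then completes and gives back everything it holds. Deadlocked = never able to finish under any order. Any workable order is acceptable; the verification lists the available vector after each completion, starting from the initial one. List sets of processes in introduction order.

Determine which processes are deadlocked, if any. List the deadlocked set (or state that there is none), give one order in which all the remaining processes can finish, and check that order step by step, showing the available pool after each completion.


Deadlocked set: T_b and T_c.
Key observation: the wall is res3: completing T_h, T_g, T_d, T_a, T_i brings the pool only to (3, 8), and all the rest need more.
A valid finishing order for the others: T_h, T_g, T_d, T_a, T_i. Step-by-step check:
  pool = (0, 1)
  T_h: need (0, 0) fits (0, 1); releases (1, 2), pool now (1, 3)
  T_g: need (1, 3) fits (1, 3); releases (0, 1), pool now (1, 4)
  T_d: need (0, 3) fits (1, 4); releases (0, 1), pool now (1, 5)
  T_a: need (1, 2) fits (1, 5); releases (0, 2), pool now (1, 7)
  T_i: need (1, 4) fits (1, 7); releases (2, 1), pool now (3, 8)
The stuck group stays short no matter what:
  T_b still needs (3, 9) but only (3, 8) is free — short on res3
  T_c still needs (1, 9) but only (3, 8) is free — short on res3


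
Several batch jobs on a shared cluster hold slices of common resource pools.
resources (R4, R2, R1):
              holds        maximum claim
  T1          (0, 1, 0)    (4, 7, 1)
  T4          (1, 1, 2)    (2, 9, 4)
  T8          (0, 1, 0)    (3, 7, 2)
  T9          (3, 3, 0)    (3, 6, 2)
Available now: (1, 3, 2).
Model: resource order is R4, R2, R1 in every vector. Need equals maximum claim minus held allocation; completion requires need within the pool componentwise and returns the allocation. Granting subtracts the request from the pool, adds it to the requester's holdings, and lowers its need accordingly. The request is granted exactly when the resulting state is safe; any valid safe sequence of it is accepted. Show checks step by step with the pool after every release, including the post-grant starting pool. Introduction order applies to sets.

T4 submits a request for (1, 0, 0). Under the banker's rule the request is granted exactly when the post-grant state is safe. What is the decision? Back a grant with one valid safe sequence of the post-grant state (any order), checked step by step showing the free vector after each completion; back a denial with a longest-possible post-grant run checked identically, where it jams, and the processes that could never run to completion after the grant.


DENY. Granting would leave the state unsafe.
Key observation: after T9, T8 the pool peaks at (3, 7, 2), and each blocked process is short somewhere: T1 on R4; T4 on R2.
After a pretend grant, a maximal execution: T9, T8 — then nothing else fits. Check, step by step:
  pool = (0, 3, 2)
  T9 needs (0, 3, 2) <= (0, 3, 2) -> finishes; pool += (3, 3, 0) = (3, 6, 2)
  T8 needs (3, 6, 2) <= (3, 6, 2) -> finishes; pool += (0, 1, 0) = (3, 7, 2)
  T1 still needs (4, 6, 1) but only (3, 7, 2) is free — short on R4
  T4 still needs (0, 8, 2) but only (3, 7, 2) is free — short on R2
Processes that could never finish after the grant: T1 and T4.
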